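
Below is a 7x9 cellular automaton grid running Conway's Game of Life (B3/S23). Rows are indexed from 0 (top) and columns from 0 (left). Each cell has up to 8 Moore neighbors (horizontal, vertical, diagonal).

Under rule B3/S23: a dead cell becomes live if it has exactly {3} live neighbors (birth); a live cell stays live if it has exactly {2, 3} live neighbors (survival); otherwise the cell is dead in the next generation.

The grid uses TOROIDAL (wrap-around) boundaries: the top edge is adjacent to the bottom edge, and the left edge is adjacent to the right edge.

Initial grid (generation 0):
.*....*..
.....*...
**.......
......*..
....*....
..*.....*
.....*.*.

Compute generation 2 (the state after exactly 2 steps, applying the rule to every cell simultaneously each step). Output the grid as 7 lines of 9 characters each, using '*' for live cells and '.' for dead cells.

Answer: .....***.
.........
.........
.........
.........
.........
.....***.

Derivation:
Simulating step by step:
Generation 0 (given above): 11 live cells
Generation 1: 6 live cells
.....**..
**.......
.........
.........
.........
.........
......**.
Generation 2: 6 live cells
(generation 2 grid is the final answer)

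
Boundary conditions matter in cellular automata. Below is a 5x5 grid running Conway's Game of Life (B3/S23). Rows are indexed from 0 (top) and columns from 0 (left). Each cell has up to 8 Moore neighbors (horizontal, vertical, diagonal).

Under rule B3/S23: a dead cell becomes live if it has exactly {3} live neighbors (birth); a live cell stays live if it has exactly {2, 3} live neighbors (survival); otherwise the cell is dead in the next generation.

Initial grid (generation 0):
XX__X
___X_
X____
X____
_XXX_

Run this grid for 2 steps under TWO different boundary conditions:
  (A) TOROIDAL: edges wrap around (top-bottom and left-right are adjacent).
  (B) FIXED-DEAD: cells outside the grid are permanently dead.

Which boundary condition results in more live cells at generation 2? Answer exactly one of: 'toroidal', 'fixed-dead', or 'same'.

Under TOROIDAL boundary, generation 2:
XX_XX
_X__X
_X_XX
XXX_X
__X__
Population = 14

Under FIXED-DEAD boundary, generation 2:
_____
_____
X____
__X__
_XX__
Population = 4

Comparison: toroidal=14, fixed-dead=4 -> toroidal

Answer: toroidal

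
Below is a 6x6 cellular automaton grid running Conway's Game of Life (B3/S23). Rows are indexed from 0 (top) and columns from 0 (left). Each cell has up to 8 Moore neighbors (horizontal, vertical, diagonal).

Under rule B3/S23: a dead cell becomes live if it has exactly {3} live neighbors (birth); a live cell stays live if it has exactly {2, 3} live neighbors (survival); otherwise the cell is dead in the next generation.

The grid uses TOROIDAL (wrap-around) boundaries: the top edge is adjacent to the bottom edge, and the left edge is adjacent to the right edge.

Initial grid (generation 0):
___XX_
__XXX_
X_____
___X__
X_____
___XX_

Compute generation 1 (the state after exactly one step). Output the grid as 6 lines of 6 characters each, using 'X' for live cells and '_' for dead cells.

Simulating step by step:
Generation 0 (given above): 10 live cells
Generation 1: 11 live cells
(generation 1 grid is the final answer)

Answer: _____X
__X_XX
__X_X_
______
___XX_
___XXX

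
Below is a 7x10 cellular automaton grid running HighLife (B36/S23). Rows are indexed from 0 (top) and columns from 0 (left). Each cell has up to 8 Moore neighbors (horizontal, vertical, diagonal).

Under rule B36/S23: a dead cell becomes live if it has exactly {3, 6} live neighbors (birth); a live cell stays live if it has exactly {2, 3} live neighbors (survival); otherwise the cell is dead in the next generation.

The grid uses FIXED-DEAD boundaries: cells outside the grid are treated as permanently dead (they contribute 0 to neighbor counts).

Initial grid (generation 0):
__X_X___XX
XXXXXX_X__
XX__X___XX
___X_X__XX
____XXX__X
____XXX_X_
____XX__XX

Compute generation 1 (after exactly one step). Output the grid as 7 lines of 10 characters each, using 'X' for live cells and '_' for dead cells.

Answer: __X_XX__X_
X____X_X__
X_____XX_X
___X__XX__
___X_____X
___X____X_
____X_XXXX

Derivation:
Simulating step by step:
Generation 0 (given above): 32 live cells
Generation 1: 23 live cells
(generation 1 grid is the final answer)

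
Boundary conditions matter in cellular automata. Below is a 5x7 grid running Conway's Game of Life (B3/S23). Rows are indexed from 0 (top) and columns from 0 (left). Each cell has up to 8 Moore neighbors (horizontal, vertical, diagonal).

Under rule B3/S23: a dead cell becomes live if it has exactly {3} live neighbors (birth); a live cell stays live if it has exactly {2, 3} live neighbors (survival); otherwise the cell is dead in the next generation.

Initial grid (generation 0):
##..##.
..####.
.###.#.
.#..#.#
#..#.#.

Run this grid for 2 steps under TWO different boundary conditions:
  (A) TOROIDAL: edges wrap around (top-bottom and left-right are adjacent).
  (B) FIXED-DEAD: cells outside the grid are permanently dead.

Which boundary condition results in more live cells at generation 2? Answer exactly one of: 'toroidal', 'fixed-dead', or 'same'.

Answer: fixed-dead

Derivation:
Under TOROIDAL boundary, generation 2:
###....
.......
.#....#
.#....#
..#....
Population = 8

Under FIXED-DEAD boundary, generation 2:
.#.....
#.#..##
.#...##
##....#
.....#.
Population = 12

Comparison: toroidal=8, fixed-dead=12 -> fixed-dead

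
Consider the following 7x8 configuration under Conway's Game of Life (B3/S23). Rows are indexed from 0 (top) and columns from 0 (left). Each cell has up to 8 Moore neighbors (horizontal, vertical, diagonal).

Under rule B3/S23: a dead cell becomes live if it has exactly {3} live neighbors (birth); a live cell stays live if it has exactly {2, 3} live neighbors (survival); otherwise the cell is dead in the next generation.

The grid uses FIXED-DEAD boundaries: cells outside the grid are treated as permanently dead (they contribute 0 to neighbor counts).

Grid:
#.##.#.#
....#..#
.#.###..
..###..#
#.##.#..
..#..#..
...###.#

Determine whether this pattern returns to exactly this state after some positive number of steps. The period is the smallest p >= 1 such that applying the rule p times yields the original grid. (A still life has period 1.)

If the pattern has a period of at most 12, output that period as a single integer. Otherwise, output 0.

Simulating and comparing each generation to the original:
Gen 0 (original, given above): 25 live cells
Gen 1: 16 live cells, differs from original
Gen 2: 14 live cells, differs from original
Gen 3: 10 live cells, differs from original
Gen 4: 10 live cells, differs from original
Gen 5: 10 live cells, differs from original
Gen 6: 11 live cells, differs from original
Gen 7: 9 live cells, differs from original
Gen 8: 12 live cells, differs from original
Gen 9: 10 live cells, differs from original
Gen 10: 13 live cells, differs from original
Gen 11: 12 live cells, differs from original
Gen 12: 16 live cells, differs from original
No period found within 12 steps.

Answer: 0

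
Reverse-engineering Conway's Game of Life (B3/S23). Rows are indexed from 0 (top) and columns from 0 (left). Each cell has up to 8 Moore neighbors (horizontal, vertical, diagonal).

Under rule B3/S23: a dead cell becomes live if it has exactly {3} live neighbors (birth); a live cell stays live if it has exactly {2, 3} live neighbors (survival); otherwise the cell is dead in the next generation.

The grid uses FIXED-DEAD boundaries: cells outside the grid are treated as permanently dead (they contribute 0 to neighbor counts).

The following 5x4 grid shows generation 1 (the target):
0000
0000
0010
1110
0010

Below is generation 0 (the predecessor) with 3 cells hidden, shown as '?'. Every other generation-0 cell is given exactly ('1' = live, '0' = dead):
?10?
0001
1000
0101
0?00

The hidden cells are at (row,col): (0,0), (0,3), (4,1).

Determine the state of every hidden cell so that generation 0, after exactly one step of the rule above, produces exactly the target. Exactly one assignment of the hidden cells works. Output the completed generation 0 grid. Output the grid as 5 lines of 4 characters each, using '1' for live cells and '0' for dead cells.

Hidden generation-0 cells (in order): (0,0), (0,3), (4,1).
A hidden cell only influences target cells in its own 3x3 neighborhood. Try each of the 2^3 = 8 assignments, step the completed generation 0 forward once under B3/S23, and compare with the target:
  (0,0)=0 (0,3)=0 (4,1)=0 -> step gives (3,0)='0' but target has '1' -> reject
  (0,0)=0 (0,3)=0 (4,1)=1 -> step reproduces the target at every cell -> ACCEPT
  (0,0)=0 (0,3)=1 (4,1)=0 -> step gives (0,2)='1' but target has '0' -> reject
  (0,0)=0 (0,3)=1 (4,1)=1 -> step gives (0,2)='1' but target has '0' -> reject
  (0,0)=1 (0,3)=0 (4,1)=0 -> step gives (1,0)='1' but target has '0' -> reject
  (0,0)=1 (0,3)=0 (4,1)=1 -> step gives (1,0)='1' but target has '0' -> reject
  (0,0)=1 (0,3)=1 (4,1)=0 -> step gives (0,2)='1' but target has '0' -> reject
  (0,0)=1 (0,3)=1 (4,1)=1 -> step gives (0,2)='1' but target has '0' -> reject
Unique solution: (0,0)=dead, (0,3)=dead, (4,1)=live.
Check: live-neighbor counts of every cell in the completed generation 0:
1021
2220
1232
3230
2131
Applying B3/S23 to generation 0 with these counts gives:
0000
0000
0010
1110
0010
which matches the target exactly.

Answer: 0100
0001
1000
0101
0100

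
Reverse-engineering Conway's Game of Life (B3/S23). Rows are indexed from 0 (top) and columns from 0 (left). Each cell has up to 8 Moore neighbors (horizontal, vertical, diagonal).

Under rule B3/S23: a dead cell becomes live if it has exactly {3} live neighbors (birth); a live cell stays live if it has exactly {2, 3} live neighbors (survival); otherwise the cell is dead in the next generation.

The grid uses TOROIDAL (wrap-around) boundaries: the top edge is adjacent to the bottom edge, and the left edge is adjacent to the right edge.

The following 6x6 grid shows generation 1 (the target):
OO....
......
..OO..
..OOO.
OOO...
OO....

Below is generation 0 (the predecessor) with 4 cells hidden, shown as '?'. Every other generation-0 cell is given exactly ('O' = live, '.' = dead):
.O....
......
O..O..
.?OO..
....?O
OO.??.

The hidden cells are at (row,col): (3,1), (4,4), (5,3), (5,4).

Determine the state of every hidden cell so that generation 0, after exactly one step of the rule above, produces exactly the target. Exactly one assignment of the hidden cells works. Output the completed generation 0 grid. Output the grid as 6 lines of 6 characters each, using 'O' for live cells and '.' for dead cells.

Answer: .O....
......
O..O..
..OO..
.....O
OO....

Derivation:
Hidden generation-0 cells (in order): (3,1), (4,4), (5,3), (5,4).
A hidden cell only influences target cells in its own 3x3 neighborhood. Try each of the 2^4 = 16 assignments, step the completed generation 0 forward once under B3/S23, and compare with the target:
  (3,1)=. (4,4)=. (5,3)=. (5,4)=. -> step reproduces the target at every cell -> ACCEPT
  (3,1)=. (4,4)=. (5,3)=. (5,4)=O -> step gives (4,3)='O' but target has '.' -> reject
  (3,1)=. (4,4)=. (5,3)=O (5,4)=. -> step gives (0,2)='O' but target has '.' -> reject
  (3,1)=. (4,4)=. (5,3)=O (5,4)=O -> step gives (0,2)='O' but target has '.' -> reject
  (3,1)=. (4,4)=O (5,3)=. (5,4)=. -> step gives (3,4)='.' but target has 'O' -> reject
  (3,1)=. (4,4)=O (5,3)=. (5,4)=O -> step gives (3,4)='.' but target has 'O' -> reject
  (3,1)=. (4,4)=O (5,3)=O (5,4)=. -> step gives (0,2)='O' but target has '.' -> reject
  (3,1)=. (4,4)=O (5,3)=O (5,4)=O -> step gives (0,2)='O' but target has '.' -> reject
  (3,1)=O (4,4)=. (5,3)=. (5,4)=. -> step gives (2,1)='O' but target has '.' -> reject
  (3,1)=O (4,4)=. (5,3)=. (5,4)=O -> step gives (2,1)='O' but target has '.' -> reject
  (3,1)=O (4,4)=. (5,3)=O (5,4)=. -> step gives (0,2)='O' but target has '.' -> reject
  (3,1)=O (4,4)=. (5,3)=O (5,4)=O -> step gives (0,2)='O' but target has '.' -> reject
  (3,1)=O (4,4)=O (5,3)=. (5,4)=. -> step gives (2,1)='O' but target has '.' -> reject
  (3,1)=O (4,4)=O (5,3)=. (5,4)=O -> step gives (2,1)='O' but target has '.' -> reject
  (3,1)=O (4,4)=O (5,3)=O (5,4)=. -> step gives (0,2)='O' but target has '.' -> reject
  (3,1)=O (4,4)=O (5,3)=O (5,4)=O -> step gives (0,2)='O' but target has '.' -> reject
Unique solution: (3,1)=dead, (4,4)=dead, (5,3)=dead, (5,4)=dead.
Check: live-neighbor counts of every cell in the completed generation 0:
322001
222111
023221
222232
333221
322012
Applying B3/S23 to generation 0 with these counts gives:
OO....
......
..OO..
..OOO.
OOO...
OO....
which matches the target exactly.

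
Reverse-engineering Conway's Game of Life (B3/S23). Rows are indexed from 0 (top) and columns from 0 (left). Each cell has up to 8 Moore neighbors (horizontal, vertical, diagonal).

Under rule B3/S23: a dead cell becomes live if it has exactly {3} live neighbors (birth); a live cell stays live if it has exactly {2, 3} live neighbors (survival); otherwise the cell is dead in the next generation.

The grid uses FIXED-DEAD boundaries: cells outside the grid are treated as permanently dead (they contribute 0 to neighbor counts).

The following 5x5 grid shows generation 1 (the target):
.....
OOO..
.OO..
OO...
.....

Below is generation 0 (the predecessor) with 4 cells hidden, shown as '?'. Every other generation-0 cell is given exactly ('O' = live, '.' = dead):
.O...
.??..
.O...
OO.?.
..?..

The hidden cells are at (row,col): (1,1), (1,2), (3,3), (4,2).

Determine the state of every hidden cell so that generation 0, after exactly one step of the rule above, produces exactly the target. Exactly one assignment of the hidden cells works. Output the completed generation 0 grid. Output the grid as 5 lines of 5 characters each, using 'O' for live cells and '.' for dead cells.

Hidden generation-0 cells (in order): (1,1), (1,2), (3,3), (4,2).
A hidden cell only influences target cells in its own 3x3 neighborhood. Try each of the 2^4 = 16 assignments, step the completed generation 0 forward once under B3/S23, and compare with the target:
  (1,1)=. (1,2)=. (3,3)=. (4,2)=. -> step gives (1,0)='.' but target has 'O' -> reject
  (1,1)=. (1,2)=. (3,3)=. (4,2)=O -> step gives (1,0)='.' but target has 'O' -> reject
  (1,1)=. (1,2)=. (3,3)=O (4,2)=. -> step gives (1,0)='.' but target has 'O' -> reject
  (1,1)=. (1,2)=. (3,3)=O (4,2)=O -> step gives (1,0)='.' but target has 'O' -> reject
  (1,1)=. (1,2)=O (3,3)=. (4,2)=. -> step gives (1,0)='.' but target has 'O' -> reject
  (1,1)=. (1,2)=O (3,3)=. (4,2)=O -> step gives (1,0)='.' but target has 'O' -> reject
  (1,1)=. (1,2)=O (3,3)=O (4,2)=. -> step gives (1,0)='.' but target has 'O' -> reject
  (1,1)=. (1,2)=O (3,3)=O (4,2)=O -> step gives (1,0)='.' but target has 'O' -> reject
  (1,1)=O (1,2)=. (3,3)=. (4,2)=. -> step reproduces the target at every cell -> ACCEPT
  (1,1)=O (1,2)=. (3,3)=. (4,2)=O -> step gives (3,2)='O' but target has '.' -> reject
  (1,1)=O (1,2)=. (3,3)=O (4,2)=. -> step gives (2,2)='.' but target has 'O' -> reject
  (1,1)=O (1,2)=. (3,3)=O (4,2)=O -> step gives (2,2)='.' but target has 'O' -> reject
  (1,1)=O (1,2)=O (3,3)=. (4,2)=. -> step gives (0,1)='O' but target has '.' -> reject
  (1,1)=O (1,2)=O (3,3)=. (4,2)=O -> step gives (0,1)='O' but target has '.' -> reject
  (1,1)=O (1,2)=O (3,3)=O (4,2)=. -> step gives (0,1)='O' but target has '.' -> reject
  (1,1)=O (1,2)=O (3,3)=O (4,2)=O -> step gives (0,1)='O' but target has '.' -> reject
Unique solution: (1,1)=live, (1,2)=dead, (3,3)=dead, (4,2)=dead.
Check: live-neighbor counts of every cell in the completed generation 0:
21200
32300
43300
22200
22100
Applying B3/S23 to generation 0 with these counts gives:
.....
OOO..
.OO..
OO...
.....
which matches the target exactly.

Answer: .O...
.O...
.O...
OO...
.....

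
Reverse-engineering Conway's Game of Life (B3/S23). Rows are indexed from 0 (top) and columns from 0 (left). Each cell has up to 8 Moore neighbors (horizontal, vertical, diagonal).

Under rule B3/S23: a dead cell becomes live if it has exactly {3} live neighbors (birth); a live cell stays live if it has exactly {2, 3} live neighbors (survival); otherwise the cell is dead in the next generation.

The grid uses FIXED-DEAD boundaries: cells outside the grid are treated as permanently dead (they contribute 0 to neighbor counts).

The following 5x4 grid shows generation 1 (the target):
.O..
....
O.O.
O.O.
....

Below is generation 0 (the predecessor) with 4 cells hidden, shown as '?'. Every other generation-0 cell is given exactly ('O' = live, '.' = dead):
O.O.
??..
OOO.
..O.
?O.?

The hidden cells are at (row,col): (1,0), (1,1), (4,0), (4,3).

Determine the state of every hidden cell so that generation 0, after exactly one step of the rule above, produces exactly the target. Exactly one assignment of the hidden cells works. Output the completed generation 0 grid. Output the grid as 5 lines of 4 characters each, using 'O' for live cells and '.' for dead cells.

Hidden generation-0 cells (in order): (1,0), (1,1), (4,0), (4,3).
A hidden cell only influences target cells in its own 3x3 neighborhood. Try each of the 2^4 = 16 assignments, step the completed generation 0 forward once under B3/S23, and compare with the target:
  (1,0)=. (1,1)=. (4,0)=. (4,3)=. -> step gives (0,1)='.' but target has 'O' -> reject
  (1,0)=. (1,1)=. (4,0)=. (4,3)=O -> step gives (0,1)='.' but target has 'O' -> reject
  (1,0)=. (1,1)=. (4,0)=O (4,3)=. -> step gives (0,1)='.' but target has 'O' -> reject
  (1,0)=. (1,1)=. (4,0)=O (4,3)=O -> step gives (0,1)='.' but target has 'O' -> reject
  (1,0)=. (1,1)=O (4,0)=. (4,3)=. -> step reproduces the target at every cell -> ACCEPT
  (1,0)=. (1,1)=O (4,0)=. (4,3)=O -> step gives (3,2)='.' but target has 'O' -> reject
  (1,0)=. (1,1)=O (4,0)=O (4,3)=. -> step gives (3,0)='.' but target has 'O' -> reject
  (1,0)=. (1,1)=O (4,0)=O (4,3)=O -> step gives (3,0)='.' but target has 'O' -> reject
  (1,0)=O (1,1)=. (4,0)=. (4,3)=. -> step gives (1,0)='O' but target has '.' -> reject
  (1,0)=O (1,1)=. (4,0)=. (4,3)=O -> step gives (1,0)='O' but target has '.' -> reject
  (1,0)=O (1,1)=. (4,0)=O (4,3)=. -> step gives (1,0)='O' but target has '.' -> reject
  (1,0)=O (1,1)=. (4,0)=O (4,3)=O -> step gives (1,0)='O' but target has '.' -> reject
  (1,0)=O (1,1)=O (4,0)=. (4,3)=. -> step gives (0,0)='O' but target has '.' -> reject
  (1,0)=O (1,1)=O (4,0)=. (4,3)=O -> step gives (0,0)='O' but target has '.' -> reject
  (1,0)=O (1,1)=O (4,0)=O (4,3)=. -> step gives (0,0)='O' but target has '.' -> reject
  (1,0)=O (1,1)=O (4,0)=O (4,3)=O -> step gives (0,0)='O' but target has '.' -> reject
Unique solution: (1,0)=dead, (1,1)=live, (4,0)=dead, (4,3)=dead.
Check: live-neighbor counts of every cell in the completed generation 0:
1311
4542
2432
3532
1121
Applying B3/S23 to generation 0 with these counts gives:
.O..
....
O.O.
O.O.
....
which matches the target exactly.

Answer: O.O.
.O..
OOO.
..O.
.O..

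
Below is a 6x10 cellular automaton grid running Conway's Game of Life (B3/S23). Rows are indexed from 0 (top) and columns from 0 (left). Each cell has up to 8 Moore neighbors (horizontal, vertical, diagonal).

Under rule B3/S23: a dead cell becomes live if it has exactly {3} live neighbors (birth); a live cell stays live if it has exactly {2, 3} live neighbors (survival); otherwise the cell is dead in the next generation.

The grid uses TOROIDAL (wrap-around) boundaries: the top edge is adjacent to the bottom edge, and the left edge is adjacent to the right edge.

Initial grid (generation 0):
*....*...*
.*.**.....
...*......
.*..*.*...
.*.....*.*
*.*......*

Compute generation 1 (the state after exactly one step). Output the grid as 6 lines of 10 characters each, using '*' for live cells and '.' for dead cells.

Simulating step by step:
Generation 0 (given above): 16 live cells
Generation 1: 16 live cells
(generation 1 grid is the final answer)

Answer: ..***....*
*.***.....
...*.*....
*.*.......
.**.....**
..........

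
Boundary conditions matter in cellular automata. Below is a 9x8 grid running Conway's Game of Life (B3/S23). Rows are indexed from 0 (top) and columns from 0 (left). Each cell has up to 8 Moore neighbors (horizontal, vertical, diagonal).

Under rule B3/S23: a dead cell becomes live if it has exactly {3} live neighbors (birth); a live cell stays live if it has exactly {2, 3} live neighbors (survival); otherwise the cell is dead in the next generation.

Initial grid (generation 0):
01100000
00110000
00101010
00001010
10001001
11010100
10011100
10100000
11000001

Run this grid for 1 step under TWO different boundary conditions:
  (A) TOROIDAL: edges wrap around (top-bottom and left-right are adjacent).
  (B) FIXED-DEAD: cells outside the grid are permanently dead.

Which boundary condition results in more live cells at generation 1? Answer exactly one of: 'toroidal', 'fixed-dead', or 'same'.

Answer: fixed-dead

Derivation:
Under TOROIDAL boundary, generation 1:
00010000
00000000
00101000
00001010
11011011
01110110
10010101
00111000
00000001
Population = 24

Under FIXED-DEAD boundary, generation 1:
01110000
00000000
00101000
00001011
11011010
11110110
10010100
10111000
11000000
Population = 28

Comparison: toroidal=24, fixed-dead=28 -> fixed-dead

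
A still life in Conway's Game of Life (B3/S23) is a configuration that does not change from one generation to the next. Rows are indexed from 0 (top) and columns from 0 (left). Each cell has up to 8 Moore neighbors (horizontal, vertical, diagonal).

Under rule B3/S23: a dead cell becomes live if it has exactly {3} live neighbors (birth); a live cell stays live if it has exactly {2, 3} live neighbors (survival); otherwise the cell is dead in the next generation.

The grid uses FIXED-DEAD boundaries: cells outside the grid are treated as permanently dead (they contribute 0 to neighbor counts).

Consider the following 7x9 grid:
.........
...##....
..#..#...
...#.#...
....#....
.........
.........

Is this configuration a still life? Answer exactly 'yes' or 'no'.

Answer: yes

Derivation:
Compute generation 1 and compare to generation 0 (given above):
Generation 1:
.........
...##....
..#..#...
...#.#...
....#....
.........
.........
The grids are IDENTICAL -> still life.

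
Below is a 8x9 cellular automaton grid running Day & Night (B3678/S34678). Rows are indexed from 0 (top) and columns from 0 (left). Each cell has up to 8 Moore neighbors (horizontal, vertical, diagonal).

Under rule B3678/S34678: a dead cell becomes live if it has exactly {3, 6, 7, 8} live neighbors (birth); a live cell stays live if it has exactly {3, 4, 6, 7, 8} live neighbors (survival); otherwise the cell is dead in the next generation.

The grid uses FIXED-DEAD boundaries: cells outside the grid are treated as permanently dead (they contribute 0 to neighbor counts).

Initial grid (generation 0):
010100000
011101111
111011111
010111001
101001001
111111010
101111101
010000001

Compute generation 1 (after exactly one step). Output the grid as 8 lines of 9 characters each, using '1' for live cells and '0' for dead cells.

Answer: 000010110
001101001
101111111
000100001
110111010
110110011
110001100
001111010

Derivation:
Simulating step by step:
Generation 0 (given above): 42 live cells
Generation 1: 38 live cells
(generation 1 grid is the final answer)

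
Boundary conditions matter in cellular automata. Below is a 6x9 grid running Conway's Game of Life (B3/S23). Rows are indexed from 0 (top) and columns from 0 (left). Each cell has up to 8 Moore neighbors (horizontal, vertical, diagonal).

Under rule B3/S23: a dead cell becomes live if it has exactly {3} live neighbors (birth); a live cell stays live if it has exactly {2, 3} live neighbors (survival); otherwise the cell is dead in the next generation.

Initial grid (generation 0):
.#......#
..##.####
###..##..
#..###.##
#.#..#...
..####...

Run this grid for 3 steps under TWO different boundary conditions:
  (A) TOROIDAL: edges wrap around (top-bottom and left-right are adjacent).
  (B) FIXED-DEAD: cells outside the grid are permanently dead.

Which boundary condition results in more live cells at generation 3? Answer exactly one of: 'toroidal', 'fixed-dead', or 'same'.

Answer: fixed-dead

Derivation:
Under TOROIDAL boundary, generation 3:
#.#.#....
#........
.........
.........
..#......
####.....
Population = 9

Under FIXED-DEAD boundary, generation 3:
..##.#...
##...#...
##.#.....
###......
.#.#.....
..##.....
Population = 16

Comparison: toroidal=9, fixed-dead=16 -> fixed-dead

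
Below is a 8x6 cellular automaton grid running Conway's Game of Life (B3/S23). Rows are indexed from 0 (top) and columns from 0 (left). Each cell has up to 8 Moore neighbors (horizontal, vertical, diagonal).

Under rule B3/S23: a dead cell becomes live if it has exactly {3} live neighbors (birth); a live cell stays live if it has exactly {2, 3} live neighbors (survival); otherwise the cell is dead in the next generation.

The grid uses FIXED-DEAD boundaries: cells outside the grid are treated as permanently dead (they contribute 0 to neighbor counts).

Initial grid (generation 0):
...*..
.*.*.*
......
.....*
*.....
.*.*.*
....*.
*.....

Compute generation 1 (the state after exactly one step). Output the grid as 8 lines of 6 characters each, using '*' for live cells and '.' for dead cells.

Simulating step by step:
Generation 0 (given above): 11 live cells
Generation 1: 8 live cells
(generation 1 grid is the final answer)

Answer: ..*.*.
..*.*.
....*.
......
....*.
....*.
....*.
......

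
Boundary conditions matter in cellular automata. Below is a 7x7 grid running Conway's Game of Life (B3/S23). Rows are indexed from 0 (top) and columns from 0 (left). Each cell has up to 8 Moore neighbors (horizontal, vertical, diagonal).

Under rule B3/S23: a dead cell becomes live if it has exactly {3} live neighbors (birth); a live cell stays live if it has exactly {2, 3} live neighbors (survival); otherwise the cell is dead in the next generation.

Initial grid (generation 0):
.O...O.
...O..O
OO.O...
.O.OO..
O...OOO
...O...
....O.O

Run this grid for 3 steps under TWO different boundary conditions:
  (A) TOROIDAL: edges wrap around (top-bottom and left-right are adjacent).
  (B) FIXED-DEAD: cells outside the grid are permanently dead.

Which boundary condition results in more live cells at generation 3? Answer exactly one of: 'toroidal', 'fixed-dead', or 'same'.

Under TOROIDAL boundary, generation 3:
O......
OO.....
.O...O.
OO.....
O....OO
.......
O..OO.O
Population = 14

Under FIXED-DEAD boundary, generation 3:
.O.....
.OOO...
....O..
.O...O.
.OO.O..
...O...
.......
Population = 11

Comparison: toroidal=14, fixed-dead=11 -> toroidal

Answer: toroidal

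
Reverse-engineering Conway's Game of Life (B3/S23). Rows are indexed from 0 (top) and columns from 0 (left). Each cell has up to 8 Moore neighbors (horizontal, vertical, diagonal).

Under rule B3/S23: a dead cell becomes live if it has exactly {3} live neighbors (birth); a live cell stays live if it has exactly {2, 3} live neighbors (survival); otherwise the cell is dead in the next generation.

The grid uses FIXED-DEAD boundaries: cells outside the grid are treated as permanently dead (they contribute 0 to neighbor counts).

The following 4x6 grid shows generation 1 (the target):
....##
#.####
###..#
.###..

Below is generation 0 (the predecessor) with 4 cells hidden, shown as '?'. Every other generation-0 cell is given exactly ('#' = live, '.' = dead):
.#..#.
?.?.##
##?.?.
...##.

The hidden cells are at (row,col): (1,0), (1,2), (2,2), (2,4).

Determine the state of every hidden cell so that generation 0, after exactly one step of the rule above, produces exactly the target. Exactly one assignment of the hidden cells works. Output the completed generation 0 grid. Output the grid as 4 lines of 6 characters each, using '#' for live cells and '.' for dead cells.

Hidden generation-0 cells (in order): (1,0), (1,2), (2,2), (2,4).
A hidden cell only influences target cells in its own 3x3 neighborhood. Try each of the 2^4 = 16 assignments, step the completed generation 0 forward once under B3/S23, and compare with the target:
  (1,0)=. (1,2)=. (2,2)=. (2,4)=. -> step gives (1,1)='#' but target has '.' -> reject
  (1,0)=. (1,2)=. (2,2)=. (2,4)=# -> step gives (1,1)='#' but target has '.' -> reject
  (1,0)=. (1,2)=. (2,2)=# (2,4)=. -> step gives (2,0)='.' but target has '#' -> reject
  (1,0)=. (1,2)=. (2,2)=# (2,4)=# -> step gives (1,3)='.' but target has '#' -> reject
  (1,0)=. (1,2)=# (2,2)=. (2,4)=. -> step gives (0,3)='#' but target has '.' -> reject
  (1,0)=. (1,2)=# (2,2)=. (2,4)=# -> step gives (0,3)='#' but target has '.' -> reject
  (1,0)=. (1,2)=# (2,2)=# (2,4)=. -> step gives (0,3)='#' but target has '.' -> reject
  (1,0)=. (1,2)=# (2,2)=# (2,4)=# -> step gives (0,3)='#' but target has '.' -> reject
  (1,0)=# (1,2)=. (2,2)=. (2,4)=. -> step gives (1,2)='.' but target has '#' -> reject
  (1,0)=# (1,2)=. (2,2)=. (2,4)=# -> step gives (1,2)='.' but target has '#' -> reject
  (1,0)=# (1,2)=. (2,2)=# (2,4)=. -> step reproduces the target at every cell -> ACCEPT
  (1,0)=# (1,2)=. (2,2)=# (2,4)=# -> step gives (1,3)='.' but target has '#' -> reject
  (1,0)=# (1,2)=# (2,2)=. (2,4)=. -> step gives (0,1)='#' but target has '.' -> reject
  (1,0)=# (1,2)=# (2,2)=. (2,4)=# -> step gives (0,1)='#' but target has '.' -> reject
  (1,0)=# (1,2)=# (2,2)=# (2,4)=. -> step gives (0,1)='#' but target has '.' -> reject
  (1,0)=# (1,2)=# (2,2)=# (2,4)=# -> step gives (0,1)='#' but target has '.' -> reject
Unique solution: (1,0)=live, (1,2)=dead, (2,2)=live, (2,4)=dead.
Check: live-neighbor counts of every cell in the completed generation 0:
211223
353322
232443
233211
Applying B3/S23 to generation 0 with these counts gives:
....##
#.####
###..#
.###..
which matches the target exactly.

Answer: .#..#.
#...##
###...
...##.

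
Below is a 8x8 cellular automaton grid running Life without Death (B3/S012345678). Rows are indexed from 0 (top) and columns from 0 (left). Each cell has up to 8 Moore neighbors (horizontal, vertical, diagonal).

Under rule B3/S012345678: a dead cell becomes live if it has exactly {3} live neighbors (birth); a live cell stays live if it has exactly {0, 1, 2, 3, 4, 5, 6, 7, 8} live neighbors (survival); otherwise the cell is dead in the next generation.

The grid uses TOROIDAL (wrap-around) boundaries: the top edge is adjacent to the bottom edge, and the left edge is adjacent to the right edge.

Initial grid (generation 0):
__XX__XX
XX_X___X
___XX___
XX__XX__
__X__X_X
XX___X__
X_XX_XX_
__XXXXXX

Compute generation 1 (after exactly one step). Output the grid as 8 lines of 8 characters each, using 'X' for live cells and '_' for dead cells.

Answer: __XX__XX
XX_X__XX
___XXX_X
XXX_XXX_
__X__X_X
XX_X_X__
X_XX_XX_
X_XXXXXX

Derivation:
Simulating step by step:
Generation 0 (given above): 31 live cells
Generation 1: 38 live cells
(generation 1 grid is the final answer)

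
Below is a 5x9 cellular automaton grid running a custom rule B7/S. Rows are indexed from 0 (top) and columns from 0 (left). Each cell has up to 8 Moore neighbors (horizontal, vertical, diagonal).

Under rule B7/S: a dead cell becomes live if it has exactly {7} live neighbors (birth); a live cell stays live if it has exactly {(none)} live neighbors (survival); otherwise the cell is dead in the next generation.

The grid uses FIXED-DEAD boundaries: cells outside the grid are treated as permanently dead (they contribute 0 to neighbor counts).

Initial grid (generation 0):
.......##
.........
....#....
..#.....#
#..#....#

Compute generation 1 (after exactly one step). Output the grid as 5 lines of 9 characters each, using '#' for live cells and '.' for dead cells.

Answer: .........
.........
.........
.........
.........

Derivation:
Simulating step by step:
Generation 0 (given above): 8 live cells
Generation 1: 0 live cells
(generation 1 grid is the final answer)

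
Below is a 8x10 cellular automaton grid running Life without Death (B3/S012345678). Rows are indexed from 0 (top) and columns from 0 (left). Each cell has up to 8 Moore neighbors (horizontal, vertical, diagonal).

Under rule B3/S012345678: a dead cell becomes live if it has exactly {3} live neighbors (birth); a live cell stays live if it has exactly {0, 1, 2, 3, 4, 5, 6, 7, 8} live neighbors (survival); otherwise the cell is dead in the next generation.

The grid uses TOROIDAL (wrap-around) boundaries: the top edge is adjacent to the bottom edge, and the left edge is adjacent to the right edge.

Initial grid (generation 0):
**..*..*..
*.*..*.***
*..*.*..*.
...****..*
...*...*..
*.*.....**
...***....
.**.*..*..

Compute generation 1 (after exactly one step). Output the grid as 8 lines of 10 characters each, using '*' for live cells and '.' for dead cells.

Answer: **..**.*..
*.**.*.***
****.*..*.
..********
*.**.***..
*.*.....**
*..***..**
***.*.**..

Derivation:
Simulating step by step:
Generation 0 (given above): 32 live cells
Generation 1: 48 live cells
(generation 1 grid is the final answer)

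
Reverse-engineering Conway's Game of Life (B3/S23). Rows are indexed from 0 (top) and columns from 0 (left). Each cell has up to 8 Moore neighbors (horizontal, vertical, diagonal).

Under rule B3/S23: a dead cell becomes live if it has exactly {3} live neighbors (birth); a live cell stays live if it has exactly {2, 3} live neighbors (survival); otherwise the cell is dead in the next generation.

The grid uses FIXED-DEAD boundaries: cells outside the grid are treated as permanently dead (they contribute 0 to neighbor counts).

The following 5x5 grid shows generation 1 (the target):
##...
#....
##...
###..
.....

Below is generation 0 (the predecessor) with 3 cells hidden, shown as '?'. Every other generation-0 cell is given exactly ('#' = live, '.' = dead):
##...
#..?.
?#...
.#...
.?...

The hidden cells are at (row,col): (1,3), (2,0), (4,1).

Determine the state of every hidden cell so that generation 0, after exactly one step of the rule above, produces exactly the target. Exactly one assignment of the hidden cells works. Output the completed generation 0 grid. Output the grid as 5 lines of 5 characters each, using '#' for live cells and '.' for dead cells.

Answer: ##...
#....
.#...
.#...
.#...

Derivation:
Hidden generation-0 cells (in order): (1,3), (2,0), (4,1).
A hidden cell only influences target cells in its own 3x3 neighborhood. Try each of the 2^3 = 8 assignments, step the completed generation 0 forward once under B3/S23, and compare with the target:
  (1,3)=. (2,0)=. (4,1)=. -> step gives (3,0)='.' but target has '#' -> reject
  (1,3)=. (2,0)=. (4,1)=# -> step reproduces the target at every cell -> ACCEPT
  (1,3)=. (2,0)=# (4,1)=. -> step gives (1,0)='.' but target has '#' -> reject
  (1,3)=. (2,0)=# (4,1)=# -> step gives (1,0)='.' but target has '#' -> reject
  (1,3)=# (2,0)=. (4,1)=. -> step gives (1,2)='#' but target has '.' -> reject
  (1,3)=# (2,0)=. (4,1)=# -> step gives (1,2)='#' but target has '.' -> reject
  (1,3)=# (2,0)=# (4,1)=. -> step gives (1,0)='.' but target has '#' -> reject
  (1,3)=# (2,0)=# (4,1)=# -> step gives (1,0)='.' but target has '#' -> reject
Unique solution: (1,3)=dead, (2,0)=dead, (4,1)=live.
Check: live-neighbor counts of every cell in the completed generation 0:
22100
34200
32200
32300
21200
Applying B3/S23 to generation 0 with these counts gives:
##...
#....
##...
###..
.....
which matches the target exactly.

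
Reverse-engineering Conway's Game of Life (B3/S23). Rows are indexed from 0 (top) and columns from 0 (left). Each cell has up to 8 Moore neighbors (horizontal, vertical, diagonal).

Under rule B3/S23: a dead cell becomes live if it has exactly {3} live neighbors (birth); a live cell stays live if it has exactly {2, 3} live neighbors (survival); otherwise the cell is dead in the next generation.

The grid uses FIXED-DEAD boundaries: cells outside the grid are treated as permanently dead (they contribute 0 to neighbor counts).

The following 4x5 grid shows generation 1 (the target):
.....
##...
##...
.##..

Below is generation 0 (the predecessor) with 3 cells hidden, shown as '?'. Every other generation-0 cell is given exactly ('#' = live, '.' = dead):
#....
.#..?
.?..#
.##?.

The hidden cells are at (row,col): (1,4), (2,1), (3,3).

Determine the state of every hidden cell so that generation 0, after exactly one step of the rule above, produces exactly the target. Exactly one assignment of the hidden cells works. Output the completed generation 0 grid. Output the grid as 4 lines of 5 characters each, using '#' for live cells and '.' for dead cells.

Hidden generation-0 cells (in order): (1,4), (2,1), (3,3).
A hidden cell only influences target cells in its own 3x3 neighborhood. Try each of the 2^3 = 8 assignments, step the completed generation 0 forward once under B3/S23, and compare with the target:
  (1,4)=. (2,1)=. (3,3)=. -> step gives (1,0)='.' but target has '#' -> reject
  (1,4)=. (2,1)=. (3,3)=# -> step gives (1,0)='.' but target has '#' -> reject
  (1,4)=. (2,1)=# (3,3)=. -> step reproduces the target at every cell -> ACCEPT
  (1,4)=. (2,1)=# (3,3)=# -> step gives (2,3)='#' but target has '.' -> reject
  (1,4)=# (2,1)=. (3,3)=. -> step gives (1,0)='.' but target has '#' -> reject
  (1,4)=# (2,1)=. (3,3)=# -> step gives (1,0)='.' but target has '#' -> reject
  (1,4)=# (2,1)=# (3,3)=. -> step gives (2,3)='#' but target has '.' -> reject
  (1,4)=# (2,1)=# (3,3)=# -> step gives (2,4)='#' but target has '.' -> reject
Unique solution: (1,4)=dead, (2,1)=live, (3,3)=dead.
Check: live-neighbor counts of every cell in the completed generation 0:
12100
32211
33420
22221
Applying B3/S23 to generation 0 with these counts gives:
.....
##...
##...
.##..
which matches the target exactly.

Answer: #....
.#...
.#..#
.##..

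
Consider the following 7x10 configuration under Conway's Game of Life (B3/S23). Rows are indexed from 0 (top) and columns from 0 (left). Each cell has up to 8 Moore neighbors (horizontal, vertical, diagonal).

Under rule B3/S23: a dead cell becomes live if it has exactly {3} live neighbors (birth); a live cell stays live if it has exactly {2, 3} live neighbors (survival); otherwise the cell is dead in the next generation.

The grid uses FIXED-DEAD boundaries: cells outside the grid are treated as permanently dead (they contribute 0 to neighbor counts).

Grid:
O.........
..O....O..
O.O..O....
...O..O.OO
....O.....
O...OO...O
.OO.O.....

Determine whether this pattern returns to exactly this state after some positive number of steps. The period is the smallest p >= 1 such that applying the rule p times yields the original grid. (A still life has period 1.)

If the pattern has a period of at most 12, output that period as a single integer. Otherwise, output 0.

Answer: 0

Derivation:
Simulating and comparing each generation to the original:
Gen 0 (original, given above): 18 live cells
Gen 1: 20 live cells, differs from original
Gen 2: 14 live cells, differs from original
Gen 3: 16 live cells, differs from original
Gen 4: 12 live cells, differs from original
Gen 5: 9 live cells, differs from original
Gen 6: 7 live cells, differs from original
Gen 7: 7 live cells, differs from original
Gen 8: 7 live cells, differs from original
Gen 9: 11 live cells, differs from original
Gen 10: 9 live cells, differs from original
Gen 11: 6 live cells, differs from original
Gen 12: 6 live cells, differs from original
No period found within 12 steps.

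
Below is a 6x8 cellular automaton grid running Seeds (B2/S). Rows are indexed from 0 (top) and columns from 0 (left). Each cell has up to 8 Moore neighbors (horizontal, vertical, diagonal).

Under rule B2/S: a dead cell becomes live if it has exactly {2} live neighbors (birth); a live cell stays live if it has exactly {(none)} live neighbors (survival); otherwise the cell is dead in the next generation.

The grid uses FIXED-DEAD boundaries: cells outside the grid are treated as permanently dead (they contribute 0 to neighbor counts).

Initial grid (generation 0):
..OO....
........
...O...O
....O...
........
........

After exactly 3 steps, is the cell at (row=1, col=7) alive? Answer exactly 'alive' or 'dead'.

Simulating step by step:
Generation 0 (given above): 5 live cells
Generation 1: 3 live cells
........
....O...
....O...
...O....
........
........
Generation 2: 4 live cells
........
...O.O..
.....O..
....O...
........
........
Generation 3: 5 live cells
....O...
......O.
...O..O.
.....O..
........
........

Cell (1,7) at generation 3: 0 -> dead

Answer: dead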